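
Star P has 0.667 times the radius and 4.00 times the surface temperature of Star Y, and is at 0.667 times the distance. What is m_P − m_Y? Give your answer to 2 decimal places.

-6.02

L_P/L_Y = (0.667)²(4.00)⁴ = 113.9.
F_P/F_Y = (L_P/L_Y)/(d_P/d_Y)² = 113.9/0.4449 = 256.0.
m_P − m_Y = −2.5 log₁₀(256.0) = -6.02.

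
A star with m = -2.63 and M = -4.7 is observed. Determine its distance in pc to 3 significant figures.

25.9 pc

m − M = 5 log₁₀(d/10 pc)
-2.63 − (-4.7) = 2.07 = 5 log₁₀(d/10)
d = 10 × 10^(2.07/5) = 10 × 10^0.414 = 25.94 pc.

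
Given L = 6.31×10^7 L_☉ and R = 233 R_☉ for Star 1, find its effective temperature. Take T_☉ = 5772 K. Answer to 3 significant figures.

T/T_☉ = (L/L_☉)^(1/4) / (R/R_☉)^(1/2)
T = 5772 × (6.31×10^7)^(1/4) / √(233) = 5772 × 89.13 / 15.26 = 3.370×10^4 K.

3.37×10^4 K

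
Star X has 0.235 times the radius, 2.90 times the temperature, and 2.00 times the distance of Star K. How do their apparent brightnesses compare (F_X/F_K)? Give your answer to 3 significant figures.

L_X/L_K = (R_X/R_K)²(T_X/T_K)⁴ = (0.235)² × (2.90)⁴ = 3.906.
F_X/F_K = (L_X/L_K)/(d_X/d_K)² = 3.906 / (2.00)² = 0.9765.

0.976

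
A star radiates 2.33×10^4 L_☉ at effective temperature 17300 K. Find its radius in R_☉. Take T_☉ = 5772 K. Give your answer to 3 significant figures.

R/R_☉ = √(L/L_☉) / (T/T_☉)² = √(2.33×10^4) / (2.997)²
       = 152.6 / 8.983 = 16.99.

17.0 R_☉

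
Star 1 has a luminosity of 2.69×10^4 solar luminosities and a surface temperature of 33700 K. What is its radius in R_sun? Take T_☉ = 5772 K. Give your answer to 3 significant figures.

4.81 R_sun

R/R_☉ = √(L/L_☉) / (T/T_☉)² = √(2.69×10^4) / (5.839)²
       = 164.0 / 34.09 = 4.811.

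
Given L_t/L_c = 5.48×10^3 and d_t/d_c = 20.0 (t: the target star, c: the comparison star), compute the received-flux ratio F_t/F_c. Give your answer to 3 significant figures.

13.7

F = L/(4πd²), so F_t/F_c = (L_t/L_c) / (d_t/d_c)²
= 5.48×10^3 / (20.0)² = 5.48×10^3 / 400.0 = 13.70.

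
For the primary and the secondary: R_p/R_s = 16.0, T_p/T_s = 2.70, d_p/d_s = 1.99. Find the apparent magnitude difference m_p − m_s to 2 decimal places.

-8.84

L_p/L_s = (16.0)²(2.70)⁴ = 1.360×10^4.
F_p/F_s = (L_p/L_s)/(d_p/d_s)² = 1.360×10^4/3.960 = 3435.
m_p − m_s = −2.5 log₁₀(3435) = -8.84.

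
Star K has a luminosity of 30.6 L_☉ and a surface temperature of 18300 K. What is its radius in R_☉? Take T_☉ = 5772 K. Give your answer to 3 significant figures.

0.550 R_☉

R/R_☉ = √(L/L_☉) / (T/T_☉)² = √(30.6) / (3.170)²
       = 5.532 / 10.05 = 0.5503.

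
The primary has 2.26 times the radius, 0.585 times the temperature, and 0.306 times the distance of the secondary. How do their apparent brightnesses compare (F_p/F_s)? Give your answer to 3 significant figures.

6.39

L_p/L_s = (R_p/R_s)²(T_p/T_s)⁴ = (2.26)² × (0.585)⁴ = 0.5982.
F_p/F_s = (L_p/L_s)/(d_p/d_s)² = 0.5982 / (0.306)² = 6.388.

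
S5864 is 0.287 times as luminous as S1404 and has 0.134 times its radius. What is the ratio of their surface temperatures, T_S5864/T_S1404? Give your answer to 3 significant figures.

2.00

L ∝ R²T⁴ gives T ∝ (L/R²)^(1/4), so
T_S5864/T_S1404 = (0.287 / 0.134²)^(1/4) = (15.98)^(1/4) = 1.999.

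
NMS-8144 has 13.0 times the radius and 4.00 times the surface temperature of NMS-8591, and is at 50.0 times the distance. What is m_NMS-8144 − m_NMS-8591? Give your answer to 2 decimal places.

L_NMS-8144/L_NMS-8591 = (13.0)²(4.00)⁴ = 4.326×10^4.
F_NMS-8144/F_NMS-8591 = (L_NMS-8144/L_NMS-8591)/(d_NMS-8144/d_NMS-8591)² = 4.326×10^4/2500 = 17.31.
m_NMS-8144 − m_NMS-8591 = −2.5 log₁₀(17.31) = -3.10.

-3.10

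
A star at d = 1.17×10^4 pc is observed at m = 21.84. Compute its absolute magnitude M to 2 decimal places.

M = m − 5 log₁₀(d/10 pc) = 21.84 − 5 log₁₀(1.17×10^4/10)
  = 21.84 − 5 × 3.068 = 21.84 − 15.34 = 6.50.

6.50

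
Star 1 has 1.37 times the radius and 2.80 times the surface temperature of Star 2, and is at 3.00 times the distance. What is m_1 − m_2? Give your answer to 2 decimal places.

-2.77

L_1/L_2 = (1.37)²(2.80)⁴ = 115.4.
F_1/F_2 = (L_1/L_2)/(d_1/d_2)² = 115.4/9.000 = 12.82.
m_1 − m_2 = −2.5 log₁₀(12.82) = -2.77.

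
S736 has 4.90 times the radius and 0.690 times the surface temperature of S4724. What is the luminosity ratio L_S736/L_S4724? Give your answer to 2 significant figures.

From the Stefan–Boltzmann law, L ∝ R²T⁴, so
L_S736/L_S4724 = (R_S736/R_S4724)² (T_S736/T_S4724)⁴ = (4.90)² × (0.690)⁴ = 24.01 × 0.2267 = 5.442.

5.4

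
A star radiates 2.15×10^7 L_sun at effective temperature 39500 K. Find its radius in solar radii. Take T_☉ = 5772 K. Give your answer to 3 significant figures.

99.0 solar radii

R/R_☉ = √(L/L_☉) / (T/T_☉)² = √(2.15×10^7) / (6.843)²
       = 4637 / 46.83 = 99.01.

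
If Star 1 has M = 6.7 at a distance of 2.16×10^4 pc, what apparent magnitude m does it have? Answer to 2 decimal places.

23.37

m = M + 5 log₁₀(d/10 pc) = 6.7 + 5 log₁₀(2.16×10^4/10)
  = 6.7 + 5 × 3.334 = 6.7 + 16.67 = 23.37.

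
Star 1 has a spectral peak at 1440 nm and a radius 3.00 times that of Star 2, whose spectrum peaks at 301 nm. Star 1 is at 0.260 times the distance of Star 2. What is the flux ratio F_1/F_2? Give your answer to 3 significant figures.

Wien's law: T_1/T_2 = λ_2/λ_1 = 301/1440 = 0.2090.
L_1/L_2 = (R_1/R_2)²(T_1/T_2)⁴ = (3.00)²(0.2090)⁴ = 0.01718.
F_1/F_2 = (L_1/L_2)/(d_1/d_2)² = 0.01718/(0.260)² = 0.2542.

0.254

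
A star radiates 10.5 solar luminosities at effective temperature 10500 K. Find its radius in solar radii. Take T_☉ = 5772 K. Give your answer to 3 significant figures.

R/R_☉ = √(L/L_☉) / (T/T_☉)² = √(10.5) / (1.819)²
       = 3.240 / 3.309 = 0.9792.

0.979 solar radii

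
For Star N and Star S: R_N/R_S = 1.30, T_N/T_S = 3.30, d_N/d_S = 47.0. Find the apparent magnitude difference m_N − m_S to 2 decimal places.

2.61

L_N/L_S = (1.30)²(3.30)⁴ = 200.4.
F_N/F_S = (L_N/L_S)/(d_N/d_S)² = 200.4/2209 = 0.09073.
m_N − m_S = −2.5 log₁₀(0.09073) = 2.61.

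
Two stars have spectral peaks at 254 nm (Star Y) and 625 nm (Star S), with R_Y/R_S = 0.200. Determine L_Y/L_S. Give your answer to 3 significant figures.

Wien's law gives T ∝ 1/λ_max, so T_Y/T_S = λ_S/λ_Y = 625/254 = 2.461.
Then L ∝ R²T⁴ gives L_Y/L_S = (0.200)² × (2.461)⁴ = 0.04000 × 36.66 = 1.466.

1.47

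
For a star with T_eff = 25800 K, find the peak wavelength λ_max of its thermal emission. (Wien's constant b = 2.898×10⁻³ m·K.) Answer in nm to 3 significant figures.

112 nm

λ_max = b/T = 2.898×10⁻³ / 25800 = 1.12×10^-7 m = 112.3 nm.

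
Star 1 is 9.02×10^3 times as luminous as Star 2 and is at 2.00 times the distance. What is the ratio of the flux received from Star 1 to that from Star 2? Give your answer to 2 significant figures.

2.3×10^3

F = L/(4πd²), so F_1/F_2 = (L_1/L_2) / (d_1/d_2)²
= 9.02×10^3 / (2.00)² = 9.02×10^3 / 4.000 = 2255.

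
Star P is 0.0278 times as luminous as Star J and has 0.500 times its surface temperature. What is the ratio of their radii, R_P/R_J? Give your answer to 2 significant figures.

L ∝ R²T⁴ gives R ∝ √L / T², so
R_P/R_J = √(0.0278) / (0.500)² = 0.1667 / 0.2500 = 0.6669.

0.67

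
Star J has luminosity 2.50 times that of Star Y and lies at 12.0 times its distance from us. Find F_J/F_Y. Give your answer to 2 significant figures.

F = L/(4πd²), so F_J/F_Y = (L_J/L_Y) / (d_J/d_Y)²
= 2.50 / (12.0)² = 2.50 / 144.0 = 0.01736.

0.017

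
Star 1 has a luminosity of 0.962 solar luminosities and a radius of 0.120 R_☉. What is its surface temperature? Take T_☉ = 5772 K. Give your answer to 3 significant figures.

T/T_☉ = (L/L_☉)^(1/4) / (R/R_☉)^(1/2)
T = 5772 × (0.962)^(1/4) / √(0.120) = 5772 × 0.9904 / 0.3464 = 1.650×10^4 K.

1.65×10^4 K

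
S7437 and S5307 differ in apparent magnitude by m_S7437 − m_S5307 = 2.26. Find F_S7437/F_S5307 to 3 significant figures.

F_S7437/F_S5307 = 10^(−(m_S7437 − m_S5307)/2.5) = 10^(-2.26/2.5) = 10^-0.904 = 0.1247.

0.125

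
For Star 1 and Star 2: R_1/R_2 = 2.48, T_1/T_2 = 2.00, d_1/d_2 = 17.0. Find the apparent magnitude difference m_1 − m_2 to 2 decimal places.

L_1/L_2 = (2.48)²(2.00)⁴ = 98.41.
F_1/F_2 = (L_1/L_2)/(d_1/d_2)² = 98.41/289.0 = 0.3405.
m_1 − m_2 = −2.5 log₁₀(0.3405) = 1.17.

1.17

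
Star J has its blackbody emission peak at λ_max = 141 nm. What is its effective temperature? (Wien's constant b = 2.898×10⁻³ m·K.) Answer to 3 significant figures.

T = b/λ_max = 2.898×10⁻³ / (141×10⁻⁹) = 2.055×10^4 K.

2.06×10^4 K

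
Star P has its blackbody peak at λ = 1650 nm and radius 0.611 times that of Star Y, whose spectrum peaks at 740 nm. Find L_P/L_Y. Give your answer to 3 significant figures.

Wien's law gives T ∝ 1/λ_max, so T_P/T_Y = λ_Y/λ_P = 740/1650 = 0.4485.
Then L ∝ R²T⁴ gives L_P/L_Y = (0.611)² × (0.4485)⁴ = 0.3733 × 0.04046 = 0.01510.

0.0151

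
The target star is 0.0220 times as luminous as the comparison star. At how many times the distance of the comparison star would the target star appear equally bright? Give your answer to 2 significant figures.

Equal flux requires L_t/d_t² = L_c/d_c², so d_t/d_c = √(L_t/L_c)
= √(0.0220) = 0.1483.

0.15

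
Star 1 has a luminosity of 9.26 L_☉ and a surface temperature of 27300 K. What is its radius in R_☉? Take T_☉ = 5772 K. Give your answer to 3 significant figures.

0.136 R_☉

R/R_☉ = √(L/L_☉) / (T/T_☉)² = √(9.26) / (4.730)²
       = 3.043 / 22.37 = 0.1360.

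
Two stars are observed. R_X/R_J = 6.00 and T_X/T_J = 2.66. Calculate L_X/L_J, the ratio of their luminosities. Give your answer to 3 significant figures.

1.80×10^3

From the Stefan–Boltzmann law, L ∝ R²T⁴, so
L_X/L_J = (R_X/R_J)² (T_X/T_J)⁴ = (6.00)² × (2.66)⁴ = 36.00 × 50.06 = 1802.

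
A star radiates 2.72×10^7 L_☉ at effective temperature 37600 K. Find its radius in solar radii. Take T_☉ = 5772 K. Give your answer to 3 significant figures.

R/R_☉ = √(L/L_☉) / (T/T_☉)² = √(2.72×10^7) / (6.514)²
       = 5215 / 42.43 = 122.9.

123 solar radii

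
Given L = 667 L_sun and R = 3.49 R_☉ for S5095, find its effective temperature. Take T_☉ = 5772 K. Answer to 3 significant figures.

T/T_☉ = (L/L_☉)^(1/4) / (R/R_☉)^(1/2)
T = 5772 × (667)^(1/4) / √(3.49) = 5772 × 5.082 / 1.868 = 1.570×10^4 K.

1.57×10^4 K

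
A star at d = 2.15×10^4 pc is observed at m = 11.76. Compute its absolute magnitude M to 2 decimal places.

-4.90

M = m − 5 log₁₀(d/10 pc) = 11.76 − 5 log₁₀(2.15×10^4/10)
  = 11.76 − 5 × 3.332 = 11.76 − 16.66 = -4.90.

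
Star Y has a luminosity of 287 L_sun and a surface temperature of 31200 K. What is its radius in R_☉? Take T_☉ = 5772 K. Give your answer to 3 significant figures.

R/R_☉ = √(L/L_☉) / (T/T_☉)² = √(287) / (5.405)²
       = 16.94 / 29.22 = 0.5798.

0.580 R_☉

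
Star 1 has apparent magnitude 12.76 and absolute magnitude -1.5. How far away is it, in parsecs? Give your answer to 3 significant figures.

m − M = 5 log₁₀(d/10 pc)
12.76 − (-1.5) = 14.26 = 5 log₁₀(d/10)
d = 10 × 10^(14.26/5) = 10 × 10^2.852 = 7112 pc.

7.11×10^3 pc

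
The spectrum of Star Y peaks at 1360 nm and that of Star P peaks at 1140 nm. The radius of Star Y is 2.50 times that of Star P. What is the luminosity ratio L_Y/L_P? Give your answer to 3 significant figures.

Wien's law gives T ∝ 1/λ_max, so T_Y/T_P = λ_P/λ_Y = 1140/1360 = 0.8382.
Then L ∝ R²T⁴ gives L_Y/L_P = (2.50)² × (0.8382)⁴ = 6.250 × 0.4937 = 3.086.

3.09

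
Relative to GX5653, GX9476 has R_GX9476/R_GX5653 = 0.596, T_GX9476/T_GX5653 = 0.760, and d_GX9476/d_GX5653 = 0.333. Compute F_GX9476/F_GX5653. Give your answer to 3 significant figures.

L_GX9476/L_GX5653 = (R_GX9476/R_GX5653)²(T_GX9476/T_GX5653)⁴ = (0.596)² × (0.760)⁴ = 0.1185.
F_GX9476/F_GX5653 = (L_GX9476/L_GX5653)/(d_GX9476/d_GX5653)² = 0.1185 / (0.333)² = 1.069.

1.07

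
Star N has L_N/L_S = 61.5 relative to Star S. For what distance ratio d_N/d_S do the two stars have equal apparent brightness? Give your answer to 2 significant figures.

Equal flux requires L_N/d_N² = L_S/d_S², so d_N/d_S = √(L_N/L_S)
= √(61.5) = 7.842.

7.8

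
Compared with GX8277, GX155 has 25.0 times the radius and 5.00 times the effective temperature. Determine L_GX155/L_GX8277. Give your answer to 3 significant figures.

From the Stefan–Boltzmann law, L ∝ R²T⁴, so
L_GX155/L_GX8277 = (R_GX155/R_GX8277)² (T_GX155/T_GX8277)⁴ = (25.0)² × (5.00)⁴ = 625.0 × 625.0 = 3.906×10^5.

3.91×10^5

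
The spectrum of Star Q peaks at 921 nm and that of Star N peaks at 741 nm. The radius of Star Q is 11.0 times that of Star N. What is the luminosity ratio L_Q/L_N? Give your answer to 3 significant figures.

50.7

Wien's law gives T ∝ 1/λ_max, so T_Q/T_N = λ_N/λ_Q = 741/921 = 0.8046.
Then L ∝ R²T⁴ gives L_Q/L_N = (11.0)² × (0.8046)⁴ = 121.0 × 0.4190 = 50.70.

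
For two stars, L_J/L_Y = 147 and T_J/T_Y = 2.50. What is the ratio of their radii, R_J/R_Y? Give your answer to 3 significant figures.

L ∝ R²T⁴ gives R ∝ √L / T², so
R_J/R_Y = √(147) / (2.50)² = 12.12 / 6.250 = 1.940.

1.94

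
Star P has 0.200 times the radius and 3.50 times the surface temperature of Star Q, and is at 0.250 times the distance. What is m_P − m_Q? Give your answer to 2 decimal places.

L_P/L_Q = (0.200)²(3.50)⁴ = 6.003.
F_P/F_Q = (L_P/L_Q)/(d_P/d_Q)² = 6.003/0.06250 = 96.04.
m_P − m_Q = −2.5 log₁₀(96.04) = -4.96.

-4.96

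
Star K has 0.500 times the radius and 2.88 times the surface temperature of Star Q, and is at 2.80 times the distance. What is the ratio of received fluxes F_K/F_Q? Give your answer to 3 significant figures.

2.19

L_K/L_Q = (R_K/R_Q)²(T_K/T_Q)⁴ = (0.500)² × (2.88)⁴ = 17.20.
F_K/F_Q = (L_K/L_Q)/(d_K/d_Q)² = 17.20 / (2.80)² = 2.194.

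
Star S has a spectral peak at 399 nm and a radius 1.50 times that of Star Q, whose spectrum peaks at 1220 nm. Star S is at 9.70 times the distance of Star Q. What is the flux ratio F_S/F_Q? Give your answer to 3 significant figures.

2.09

Wien's law: T_S/T_Q = λ_Q/λ_S = 1220/399 = 3.058.
L_S/L_Q = (R_S/R_Q)²(T_S/T_Q)⁴ = (1.50)²(3.058)⁴ = 196.7.
F_S/F_Q = (L_S/L_Q)/(d_S/d_Q)² = 196.7/(9.70)² = 2.090.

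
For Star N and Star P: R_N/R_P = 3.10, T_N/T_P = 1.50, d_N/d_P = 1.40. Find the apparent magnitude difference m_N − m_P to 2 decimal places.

L_N/L_P = (3.10)²(1.50)⁴ = 48.65.
F_N/F_P = (L_N/L_P)/(d_N/d_P)² = 48.65/1.960 = 24.82.
m_N − m_P = −2.5 log₁₀(24.82) = -3.49.

-3.49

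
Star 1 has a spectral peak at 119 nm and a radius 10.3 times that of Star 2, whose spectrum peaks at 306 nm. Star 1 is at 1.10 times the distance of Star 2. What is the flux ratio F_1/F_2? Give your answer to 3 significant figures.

3.83×10^3

Wien's law: T_1/T_2 = λ_2/λ_1 = 306/119 = 2.571.
L_1/L_2 = (R_1/R_2)²(T_1/T_2)⁴ = (10.3)²(2.571)⁴ = 4638.
F_1/F_2 = (L_1/L_2)/(d_1/d_2)² = 4638/(1.10)² = 3833.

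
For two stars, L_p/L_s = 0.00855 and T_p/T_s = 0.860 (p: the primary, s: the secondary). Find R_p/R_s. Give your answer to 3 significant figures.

0.125

L ∝ R²T⁴ gives R ∝ √L / T², so
R_p/R_s = √(0.00855) / (0.860)² = 0.09247 / 0.7396 = 0.1250.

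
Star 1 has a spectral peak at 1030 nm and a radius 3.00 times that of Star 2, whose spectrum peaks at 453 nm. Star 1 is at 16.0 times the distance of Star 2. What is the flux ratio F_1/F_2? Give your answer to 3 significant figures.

Wien's law: T_1/T_2 = λ_2/λ_1 = 453/1030 = 0.4398.
L_1/L_2 = (R_1/R_2)²(T_1/T_2)⁴ = (3.00)²(0.4398)⁴ = 0.3367.
F_1/F_2 = (L_1/L_2)/(d_1/d_2)² = 0.3367/(16.0)² = 0.001315.

0.00132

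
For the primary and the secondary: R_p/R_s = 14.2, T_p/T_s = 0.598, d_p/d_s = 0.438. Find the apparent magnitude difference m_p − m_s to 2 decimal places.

L_p/L_s = (14.2)²(0.598)⁴ = 25.79.
F_p/F_s = (L_p/L_s)/(d_p/d_s)² = 25.79/0.1918 = 134.4.
m_p − m_s = −2.5 log₁₀(134.4) = -5.32.

-5.32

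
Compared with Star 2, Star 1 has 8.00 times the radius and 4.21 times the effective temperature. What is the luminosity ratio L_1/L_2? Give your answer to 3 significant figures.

2.01×10^4

From the Stefan–Boltzmann law, L ∝ R²T⁴, so
L_1/L_2 = (R_1/R_2)² (T_1/T_2)⁴ = (8.00)² × (4.21)⁴ = 64.00 × 314.1 = 2.011×10^4.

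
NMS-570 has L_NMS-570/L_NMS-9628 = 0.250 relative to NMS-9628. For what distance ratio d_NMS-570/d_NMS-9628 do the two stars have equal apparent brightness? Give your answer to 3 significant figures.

Equal flux requires L_NMS-570/d_NMS-570² = L_NMS-9628/d_NMS-9628², so d_NMS-570/d_NMS-9628 = √(L_NMS-570/L_NMS-9628)
= √(0.250) = 0.5000.

0.500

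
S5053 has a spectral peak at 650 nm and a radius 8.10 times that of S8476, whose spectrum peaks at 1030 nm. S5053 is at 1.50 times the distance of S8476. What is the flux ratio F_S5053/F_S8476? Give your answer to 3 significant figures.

Wien's law: T_S5053/T_S8476 = λ_S8476/λ_S5053 = 1030/650 = 1.585.
L_S5053/L_S8476 = (R_S5053/R_S8476)²(T_S5053/T_S8476)⁴ = (8.10)²(1.585)⁴ = 413.7.
F_S5053/F_S8476 = (L_S5053/L_S8476)/(d_S5053/d_S8476)² = 413.7/(1.50)² = 183.9.

184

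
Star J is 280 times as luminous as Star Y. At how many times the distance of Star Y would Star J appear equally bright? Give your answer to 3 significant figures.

16.7

Equal flux requires L_J/d_J² = L_Y/d_Y², so d_J/d_Y = √(L_J/L_Y)
= √(280) = 16.73.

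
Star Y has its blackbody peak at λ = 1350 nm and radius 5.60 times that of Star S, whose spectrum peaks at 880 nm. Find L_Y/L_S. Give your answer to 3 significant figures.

Wien's law gives T ∝ 1/λ_max, so T_Y/T_S = λ_S/λ_Y = 880/1350 = 0.6519.
Then L ∝ R²T⁴ gives L_Y/L_S = (5.60)² × (0.6519)⁴ = 31.36 × 0.1805 = 5.662.

5.66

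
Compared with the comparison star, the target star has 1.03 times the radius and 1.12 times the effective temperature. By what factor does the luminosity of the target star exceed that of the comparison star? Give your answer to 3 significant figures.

From the Stefan–Boltzmann law, L ∝ R²T⁴, so
L_t/L_c = (R_t/R_c)² (T_t/T_c)⁴ = (1.03)² × (1.12)⁴ = 1.061 × 1.574 = 1.669.

1.67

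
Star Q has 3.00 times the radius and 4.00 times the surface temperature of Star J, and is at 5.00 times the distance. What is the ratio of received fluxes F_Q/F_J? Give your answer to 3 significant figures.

92.2

L_Q/L_J = (R_Q/R_J)²(T_Q/T_J)⁴ = (3.00)² × (4.00)⁴ = 2304.
F_Q/F_J = (L_Q/L_J)/(d_Q/d_J)² = 2304 / (5.00)² = 92.16.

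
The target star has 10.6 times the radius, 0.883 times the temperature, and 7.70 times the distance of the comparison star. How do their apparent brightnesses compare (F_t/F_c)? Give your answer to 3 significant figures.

L_t/L_c = (R_t/R_c)²(T_t/T_c)⁴ = (10.6)² × (0.883)⁴ = 68.31.
F_t/F_c = (L_t/L_c)/(d_t/d_c)² = 68.31 / (7.70)² = 1.152.

1.15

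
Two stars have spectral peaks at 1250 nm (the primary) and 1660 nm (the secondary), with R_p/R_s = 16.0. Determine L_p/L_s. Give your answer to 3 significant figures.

796

Wien's law gives T ∝ 1/λ_max, so T_p/T_s = λ_s/λ_p = 1660/1250 = 1.328.
Then L ∝ R²T⁴ gives L_p/L_s = (16.0)² × (1.328)⁴ = 256.0 × 3.110 = 796.2.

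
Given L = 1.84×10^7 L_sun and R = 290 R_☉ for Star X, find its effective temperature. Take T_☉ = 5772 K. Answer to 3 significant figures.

2.22×10^4 K

T/T_☉ = (L/L_☉)^(1/4) / (R/R_☉)^(1/2)
T = 5772 × (1.84×10^7)^(1/4) / √(290) = 5772 × 65.49 / 17.03 = 2.220×10^4 K.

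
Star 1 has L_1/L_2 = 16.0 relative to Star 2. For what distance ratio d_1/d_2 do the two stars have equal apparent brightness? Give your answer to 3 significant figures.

Equal flux requires L_1/d_1² = L_2/d_2², so d_1/d_2 = √(L_1/L_2)
= √(16.0) = 4.000.

4.00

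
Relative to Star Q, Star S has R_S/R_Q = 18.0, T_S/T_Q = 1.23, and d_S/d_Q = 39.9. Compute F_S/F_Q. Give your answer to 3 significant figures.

0.466

L_S/L_Q = (R_S/R_Q)²(T_S/T_Q)⁴ = (18.0)² × (1.23)⁴ = 741.6.
F_S/F_Q = (L_S/L_Q)/(d_S/d_Q)² = 741.6 / (39.9)² = 0.4658.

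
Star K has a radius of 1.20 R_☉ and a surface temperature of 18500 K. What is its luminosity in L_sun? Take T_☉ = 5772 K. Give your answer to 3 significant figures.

152 L_sun

L/L_☉ = (R/R_☉)² (T/T_☉)⁴ = (1.20)² × (18500/5772)⁴
       = 1.440 × (3.205)⁴ = 1.440 × 105.5 = 152.0.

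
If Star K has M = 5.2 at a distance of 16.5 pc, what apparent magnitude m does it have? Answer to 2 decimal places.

m = M + 5 log₁₀(d/10 pc) = 5.2 + 5 log₁₀(16.5/10)
  = 5.2 + 5 × 0.217 = 5.2 + 1.09 = 6.29.

6.29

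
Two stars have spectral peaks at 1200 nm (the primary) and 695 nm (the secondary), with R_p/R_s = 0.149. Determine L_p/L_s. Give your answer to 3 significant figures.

Wien's law gives T ∝ 1/λ_max, so T_p/T_s = λ_s/λ_p = 695/1200 = 0.5792.
Then L ∝ R²T⁴ gives L_p/L_s = (0.149)² × (0.5792)⁴ = 0.02220 × 0.1125 = 0.002498.

0.00250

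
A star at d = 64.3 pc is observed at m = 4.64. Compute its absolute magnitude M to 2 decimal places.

0.60

M = m − 5 log₁₀(d/10 pc) = 4.64 − 5 log₁₀(64.3/10)
  = 4.64 − 5 × 0.808 = 4.64 − 4.04 = 0.60.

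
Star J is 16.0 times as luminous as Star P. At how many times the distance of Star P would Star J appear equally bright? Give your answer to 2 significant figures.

4.0

Equal flux requires L_J/d_J² = L_P/d_P², so d_J/d_P = √(L_J/L_P)
= √(16.0) = 4.000.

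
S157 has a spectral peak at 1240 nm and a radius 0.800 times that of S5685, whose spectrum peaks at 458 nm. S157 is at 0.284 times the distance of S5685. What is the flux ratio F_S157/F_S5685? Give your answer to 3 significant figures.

Wien's law: T_S157/T_S5685 = λ_S5685/λ_S157 = 458/1240 = 0.3694.
L_S157/L_S5685 = (R_S157/R_S5685)²(T_S157/T_S5685)⁴ = (0.800)²(0.3694)⁴ = 0.01191.
F_S157/F_S5685 = (L_S157/L_S5685)/(d_S157/d_S5685)² = 0.01191/(0.284)² = 0.1477.

0.148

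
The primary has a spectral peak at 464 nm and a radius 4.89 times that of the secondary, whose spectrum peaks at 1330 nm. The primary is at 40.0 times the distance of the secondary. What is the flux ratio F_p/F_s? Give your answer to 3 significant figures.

1.01

Wien's law: T_p/T_s = λ_s/λ_p = 1330/464 = 2.866.
L_p/L_s = (R_p/R_s)²(T_p/T_s)⁴ = (4.89)²(2.866)⁴ = 1614.
F_p/F_s = (L_p/L_s)/(d_p/d_s)² = 1614/(40.0)² = 1.009.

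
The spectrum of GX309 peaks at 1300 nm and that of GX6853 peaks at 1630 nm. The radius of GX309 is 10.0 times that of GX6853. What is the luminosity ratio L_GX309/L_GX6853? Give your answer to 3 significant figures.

247

Wien's law gives T ∝ 1/λ_max, so T_GX309/T_GX6853 = λ_GX6853/λ_GX309 = 1630/1300 = 1.254.
Then L ∝ R²T⁴ gives L_GX309/L_GX6853 = (10.0)² × (1.254)⁴ = 100.0 × 2.472 = 247.2.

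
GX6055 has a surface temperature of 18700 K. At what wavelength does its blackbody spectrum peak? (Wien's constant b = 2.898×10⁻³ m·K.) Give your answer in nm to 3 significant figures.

155 nm

λ_max = b/T = 2.898×10⁻³ / 18700 = 1.55×10^-7 m = 155.0 nm.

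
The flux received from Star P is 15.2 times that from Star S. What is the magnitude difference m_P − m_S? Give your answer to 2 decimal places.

-2.95

m_P − m_S = −2.5 log₁₀(F_P/F_S) = −2.5 log₁₀(15.2) = −2.5 × (1.182) = -2.955.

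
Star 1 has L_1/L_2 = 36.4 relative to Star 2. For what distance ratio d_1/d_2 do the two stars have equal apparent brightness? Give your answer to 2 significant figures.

Equal flux requires L_1/d_1² = L_2/d_2², so d_1/d_2 = √(L_1/L_2)
= √(36.4) = 6.033.

6.0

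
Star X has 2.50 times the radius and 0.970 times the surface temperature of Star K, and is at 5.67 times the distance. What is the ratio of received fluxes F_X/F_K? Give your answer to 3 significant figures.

L_X/L_K = (R_X/R_K)²(T_X/T_K)⁴ = (2.50)² × (0.970)⁴ = 5.533.
F_X/F_K = (L_X/L_K)/(d_X/d_K)² = 5.533 / (5.67)² = 0.1721.

0.172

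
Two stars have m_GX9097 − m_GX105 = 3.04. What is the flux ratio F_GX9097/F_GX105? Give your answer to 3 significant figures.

0.0608

F_GX9097/F_GX105 = 10^(−(m_GX9097 − m_GX105)/2.5) = 10^(-3.04/2.5) = 10^-1.216 = 0.06081.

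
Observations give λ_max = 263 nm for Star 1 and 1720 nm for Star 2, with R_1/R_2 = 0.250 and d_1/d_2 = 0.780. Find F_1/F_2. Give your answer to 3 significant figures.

188

Wien's law: T_1/T_2 = λ_2/λ_1 = 1720/263 = 6.540.
L_1/L_2 = (R_1/R_2)²(T_1/T_2)⁴ = (0.250)²(6.540)⁴ = 114.3.
F_1/F_2 = (L_1/L_2)/(d_1/d_2)² = 114.3/(0.780)² = 187.9.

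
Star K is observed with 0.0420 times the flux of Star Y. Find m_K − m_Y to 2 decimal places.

m_K − m_Y = −2.5 log₁₀(F_K/F_Y) = −2.5 log₁₀(0.0420) = −2.5 × (-1.377) = 3.442.

3.44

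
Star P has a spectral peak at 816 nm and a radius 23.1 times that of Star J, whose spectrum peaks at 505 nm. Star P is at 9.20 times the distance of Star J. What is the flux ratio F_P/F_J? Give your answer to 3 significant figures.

0.925

Wien's law: T_P/T_J = λ_J/λ_P = 505/816 = 0.6189.
L_P/L_J = (R_P/R_J)²(T_P/T_J)⁴ = (23.1)²(0.6189)⁴ = 78.28.
F_P/F_J = (L_P/L_J)/(d_P/d_J)² = 78.28/(9.20)² = 0.9248.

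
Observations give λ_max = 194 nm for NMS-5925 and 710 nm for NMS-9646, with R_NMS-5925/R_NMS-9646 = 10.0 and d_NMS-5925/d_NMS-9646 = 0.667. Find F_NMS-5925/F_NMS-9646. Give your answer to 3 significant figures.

Wien's law: T_NMS-5925/T_NMS-9646 = λ_NMS-9646/λ_NMS-5925 = 710/194 = 3.660.
L_NMS-5925/L_NMS-9646 = (R_NMS-5925/R_NMS-9646)²(T_NMS-5925/T_NMS-9646)⁴ = (10.0)²(3.660)⁴ = 1.794×10^4.
F_NMS-5925/F_NMS-9646 = (L_NMS-5925/L_NMS-9646)/(d_NMS-5925/d_NMS-9646)² = 1.794×10^4/(0.667)² = 4.033×10^4.

4.03×10^4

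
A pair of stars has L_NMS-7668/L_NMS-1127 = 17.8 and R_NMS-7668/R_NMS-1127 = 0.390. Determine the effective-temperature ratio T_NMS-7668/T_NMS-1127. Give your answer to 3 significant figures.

L ∝ R²T⁴ gives T ∝ (L/R²)^(1/4), so
T_NMS-7668/T_NMS-1127 = (17.8 / 0.390²)^(1/4) = (117.0)^(1/4) = 3.289.

3.29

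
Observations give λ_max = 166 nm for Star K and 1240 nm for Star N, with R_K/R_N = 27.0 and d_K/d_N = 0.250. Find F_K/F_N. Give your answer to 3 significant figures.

Wien's law: T_K/T_N = λ_N/λ_K = 1240/166 = 7.470.
L_K/L_N = (R_K/R_N)²(T_K/T_N)⁴ = (27.0)²(7.470)⁴ = 2.270×10^6.
F_K/F_N = (L_K/L_N)/(d_K/d_N)² = 2.270×10^6/(0.250)² = 3.632×10^7.

3.63×10^7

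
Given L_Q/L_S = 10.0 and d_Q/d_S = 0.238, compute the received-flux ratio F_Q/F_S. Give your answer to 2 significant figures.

F = L/(4πd²), so F_Q/F_S = (L_Q/L_S) / (d_Q/d_S)²
= 10.0 / (0.238)² = 10.0 / 0.05664 = 176.5.

1.8×10^2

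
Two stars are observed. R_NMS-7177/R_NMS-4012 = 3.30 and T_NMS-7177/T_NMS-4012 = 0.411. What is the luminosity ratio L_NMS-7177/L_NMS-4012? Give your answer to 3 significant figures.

0.311

From the Stefan–Boltzmann law, L ∝ R²T⁴, so
L_NMS-7177/L_NMS-4012 = (R_NMS-7177/R_NMS-4012)² (T_NMS-7177/T_NMS-4012)⁴ = (3.30)² × (0.411)⁴ = 10.89 × 0.02853 = 0.3107.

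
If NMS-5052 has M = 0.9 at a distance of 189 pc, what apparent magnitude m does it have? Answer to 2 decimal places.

7.28

m = M + 5 log₁₀(d/10 pc) = 0.9 + 5 log₁₀(189/10)
  = 0.9 + 5 × 1.276 = 0.9 + 6.38 = 7.28.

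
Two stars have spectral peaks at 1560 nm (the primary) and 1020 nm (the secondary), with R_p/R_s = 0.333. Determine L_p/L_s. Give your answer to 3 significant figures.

Wien's law gives T ∝ 1/λ_max, so T_p/T_s = λ_s/λ_p = 1020/1560 = 0.6538.
Then L ∝ R²T⁴ gives L_p/L_s = (0.333)² × (0.6538)⁴ = 0.1109 × 0.1828 = 0.02027.

0.0203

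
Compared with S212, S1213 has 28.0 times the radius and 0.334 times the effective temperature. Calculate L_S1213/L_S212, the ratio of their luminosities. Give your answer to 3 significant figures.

From the Stefan–Boltzmann law, L ∝ R²T⁴, so
L_S1213/L_S212 = (R_S1213/R_S212)² (T_S1213/T_S212)⁴ = (28.0)² × (0.334)⁴ = 784.0 × 0.01244 = 9.757.

9.76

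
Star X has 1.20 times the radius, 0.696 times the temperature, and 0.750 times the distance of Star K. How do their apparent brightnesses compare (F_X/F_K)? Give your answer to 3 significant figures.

0.601

L_X/L_K = (R_X/R_K)²(T_X/T_K)⁴ = (1.20)² × (0.696)⁴ = 0.3379.
F_X/F_K = (L_X/L_K)/(d_X/d_K)² = 0.3379 / (0.750)² = 0.6007.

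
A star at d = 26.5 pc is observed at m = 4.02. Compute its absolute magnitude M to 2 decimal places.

M = m − 5 log₁₀(d/10 pc) = 4.02 − 5 log₁₀(26.5/10)
  = 4.02 − 5 × 0.423 = 4.02 − 2.12 = 1.90.

1.90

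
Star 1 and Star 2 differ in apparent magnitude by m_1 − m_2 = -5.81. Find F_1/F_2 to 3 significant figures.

F_1/F_2 = 10^(−(m_1 − m_2)/2.5) = 10^(5.81/2.5) = 10^2.324 = 210.9.

211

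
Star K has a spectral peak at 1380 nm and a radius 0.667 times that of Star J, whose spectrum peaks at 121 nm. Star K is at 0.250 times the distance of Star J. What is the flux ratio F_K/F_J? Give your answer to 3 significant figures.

4.21×10^-4

Wien's law: T_K/T_J = λ_J/λ_K = 121/1380 = 0.08768.
L_K/L_J = (R_K/R_J)²(T_K/T_J)⁴ = (0.667)²(0.08768)⁴ = 2.630×10^-5.
F_K/F_J = (L_K/L_J)/(d_K/d_J)² = 2.630×10^-5/(0.250)² = 4.207×10^-4.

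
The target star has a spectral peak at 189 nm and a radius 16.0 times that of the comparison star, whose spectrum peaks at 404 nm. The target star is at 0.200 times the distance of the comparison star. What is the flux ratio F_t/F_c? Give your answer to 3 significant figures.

1.34×10^5

Wien's law: T_t/T_c = λ_c/λ_t = 404/189 = 2.138.
L_t/L_c = (R_t/R_c)²(T_t/T_c)⁴ = (16.0)²(2.138)⁴ = 5345.
F_t/F_c = (L_t/L_c)/(d_t/d_c)² = 5345/(0.200)² = 1.336×10^5.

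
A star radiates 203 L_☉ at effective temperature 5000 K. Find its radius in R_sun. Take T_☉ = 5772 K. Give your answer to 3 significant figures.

R/R_☉ = √(L/L_☉) / (T/T_☉)² = √(203) / (0.8663)²
       = 14.25 / 0.7504 = 18.99.

19.0 R_sun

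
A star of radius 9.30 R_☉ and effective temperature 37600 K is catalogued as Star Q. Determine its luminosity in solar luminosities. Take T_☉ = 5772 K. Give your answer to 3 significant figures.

L/L_☉ = (R/R_☉)² (T/T_☉)⁴ = (9.30)² × (37600/5772)⁴
       = 86.49 × (6.514)⁴ = 86.49 × 1801 = 1.557×10^5.

1.56×10^5 solar luminosities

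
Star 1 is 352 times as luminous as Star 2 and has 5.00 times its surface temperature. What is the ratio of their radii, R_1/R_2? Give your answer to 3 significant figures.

L ∝ R²T⁴ gives R ∝ √L / T², so
R_1/R_2 = √(352) / (5.00)² = 18.76 / 25.00 = 0.7505.

0.750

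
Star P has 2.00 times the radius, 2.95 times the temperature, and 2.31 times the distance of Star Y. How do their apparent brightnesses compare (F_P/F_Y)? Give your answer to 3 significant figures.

L_P/L_Y = (R_P/R_Y)²(T_P/T_Y)⁴ = (2.00)² × (2.95)⁴ = 302.9.
F_P/F_Y = (L_P/L_Y)/(d_P/d_Y)² = 302.9 / (2.31)² = 56.77.

56.8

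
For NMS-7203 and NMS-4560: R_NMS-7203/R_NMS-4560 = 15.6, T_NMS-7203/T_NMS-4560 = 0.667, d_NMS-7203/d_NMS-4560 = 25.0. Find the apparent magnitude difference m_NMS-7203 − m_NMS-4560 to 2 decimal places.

L_NMS-7203/L_NMS-4560 = (15.6)²(0.667)⁴ = 48.17.
F_NMS-7203/F_NMS-4560 = (L_NMS-7203/L_NMS-4560)/(d_NMS-7203/d_NMS-4560)² = 48.17/625.0 = 0.07707.
m_NMS-7203 − m_NMS-4560 = −2.5 log₁₀(0.07707) = 2.78.

2.78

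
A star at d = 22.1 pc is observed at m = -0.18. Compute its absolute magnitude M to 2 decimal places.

-1.90

M = m − 5 log₁₀(d/10 pc) = -0.18 − 5 log₁₀(22.1/10)
  = -0.18 − 5 × 0.344 = -0.18 − 1.72 = -1.90.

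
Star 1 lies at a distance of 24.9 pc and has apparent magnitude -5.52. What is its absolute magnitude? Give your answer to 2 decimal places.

M = m − 5 log₁₀(d/10 pc) = -5.52 − 5 log₁₀(24.9/10)
  = -5.52 − 5 × 0.396 = -5.52 − 1.98 = -7.50.

-7.50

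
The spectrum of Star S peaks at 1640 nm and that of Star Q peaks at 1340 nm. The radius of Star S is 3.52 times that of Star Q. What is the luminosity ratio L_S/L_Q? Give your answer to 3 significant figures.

Wien's law gives T ∝ 1/λ_max, so T_S/T_Q = λ_Q/λ_S = 1340/1640 = 0.8171.
Then L ∝ R²T⁴ gives L_S/L_Q = (3.52)² × (0.8171)⁴ = 12.39 × 0.4457 = 5.522.

5.52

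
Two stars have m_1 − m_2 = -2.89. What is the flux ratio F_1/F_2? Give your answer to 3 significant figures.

14.3

F_1/F_2 = 10^(−(m_1 − m_2)/2.5) = 10^(2.89/2.5) = 10^1.156 = 14.32.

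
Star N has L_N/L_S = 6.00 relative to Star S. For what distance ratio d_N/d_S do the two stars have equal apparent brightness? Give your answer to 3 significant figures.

Equal flux requires L_N/d_N² = L_S/d_S², so d_N/d_S = √(L_N/L_S)
= √(6.00) = 2.449.

2.45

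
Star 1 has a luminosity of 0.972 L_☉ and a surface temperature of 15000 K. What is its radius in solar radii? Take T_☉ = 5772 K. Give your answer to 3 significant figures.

R/R_☉ = √(L/L_☉) / (T/T_☉)² = √(0.972) / (2.599)²
       = 0.9859 / 6.754 = 0.1460.

0.146 solar radii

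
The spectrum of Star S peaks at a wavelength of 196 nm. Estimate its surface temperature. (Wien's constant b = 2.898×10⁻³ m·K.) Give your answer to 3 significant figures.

T = b/λ_max = 2.898×10⁻³ / (196×10⁻⁹) = 1.479×10^4 K.

1.48×10^4 K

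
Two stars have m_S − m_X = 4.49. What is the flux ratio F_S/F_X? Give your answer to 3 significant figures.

F_S/F_X = 10^(−(m_S − m_X)/2.5) = 10^(-4.49/2.5) = 10^-1.796 = 0.01600.

0.0160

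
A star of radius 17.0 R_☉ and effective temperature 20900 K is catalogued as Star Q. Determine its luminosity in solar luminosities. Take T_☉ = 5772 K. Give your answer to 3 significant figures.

4.97×10^4 solar luminosities

L/L_☉ = (R/R_☉)² (T/T_☉)⁴ = (17.0)² × (20900/5772)⁴
       = 289.0 × (3.621)⁴ = 289.0 × 171.9 = 4.968×10^4.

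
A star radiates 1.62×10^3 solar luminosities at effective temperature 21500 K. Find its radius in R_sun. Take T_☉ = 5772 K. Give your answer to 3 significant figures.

R/R_☉ = √(L/L_☉) / (T/T_☉)² = √(1.62×10^3) / (3.725)²
       = 40.25 / 13.87 = 2.901.

2.90 R_sun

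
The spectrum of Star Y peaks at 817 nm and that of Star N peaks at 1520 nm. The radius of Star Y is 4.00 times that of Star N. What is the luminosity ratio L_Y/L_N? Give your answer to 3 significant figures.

192

Wien's law gives T ∝ 1/λ_max, so T_Y/T_N = λ_N/λ_Y = 1520/817 = 1.860.
Then L ∝ R²T⁴ gives L_Y/L_N = (4.00)² × (1.860)⁴ = 16.00 × 11.98 = 191.7.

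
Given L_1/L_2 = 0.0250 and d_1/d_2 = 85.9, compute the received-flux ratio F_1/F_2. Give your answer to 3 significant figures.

F = L/(4πd²), so F_1/F_2 = (L_1/L_2) / (d_1/d_2)²
= 0.0250 / (85.9)² = 0.0250 / 7379 = 3.388×10^-6.

3.39×10^-6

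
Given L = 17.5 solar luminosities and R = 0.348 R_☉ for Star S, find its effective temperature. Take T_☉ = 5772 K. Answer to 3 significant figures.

T/T_☉ = (L/L_☉)^(1/4) / (R/R_☉)^(1/2)
T = 5772 × (17.5)^(1/4) / √(0.348) = 5772 × 2.045 / 0.5899 = 2.001×10^4 K.

2.00×10^4 K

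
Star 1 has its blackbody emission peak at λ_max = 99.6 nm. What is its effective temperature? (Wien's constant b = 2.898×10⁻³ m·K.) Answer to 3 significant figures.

T = b/λ_max = 2.898×10⁻³ / (99.6×10⁻⁹) = 2.910×10^4 K.

2.91×10^4 K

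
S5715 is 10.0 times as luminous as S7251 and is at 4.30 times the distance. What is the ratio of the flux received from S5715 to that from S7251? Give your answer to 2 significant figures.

0.54

F = L/(4πd²), so F_S5715/F_S7251 = (L_S5715/L_S7251) / (d_S5715/d_S7251)²
= 10.0 / (4.30)² = 10.0 / 18.49 = 0.5408.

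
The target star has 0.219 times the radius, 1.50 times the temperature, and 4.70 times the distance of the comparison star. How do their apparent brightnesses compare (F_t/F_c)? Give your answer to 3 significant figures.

L_t/L_c = (R_t/R_c)²(T_t/T_c)⁴ = (0.219)² × (1.50)⁴ = 0.2428.
F_t/F_c = (L_t/L_c)/(d_t/d_c)² = 0.2428 / (4.70)² = 0.01099.

0.0110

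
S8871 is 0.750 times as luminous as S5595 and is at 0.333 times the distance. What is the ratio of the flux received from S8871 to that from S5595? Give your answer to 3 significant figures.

6.76

F = L/(4πd²), so F_S8871/F_S5595 = (L_S8871/L_S5595) / (d_S8871/d_S5595)²
= 0.750 / (0.333)² = 0.750 / 0.1109 = 6.764.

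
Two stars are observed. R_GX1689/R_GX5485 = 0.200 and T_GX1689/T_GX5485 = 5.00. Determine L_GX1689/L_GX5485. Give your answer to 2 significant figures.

From the Stefan–Boltzmann law, L ∝ R²T⁴, so
L_GX1689/L_GX5485 = (R_GX1689/R_GX5485)² (T_GX1689/T_GX5485)⁴ = (0.200)² × (5.00)⁴ = 0.04000 × 625.0 = 25.00.

25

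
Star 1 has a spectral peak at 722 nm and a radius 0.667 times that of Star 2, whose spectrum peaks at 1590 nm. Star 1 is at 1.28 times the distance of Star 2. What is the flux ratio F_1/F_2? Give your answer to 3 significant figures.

6.39

Wien's law: T_1/T_2 = λ_2/λ_1 = 1590/722 = 2.202.
L_1/L_2 = (R_1/R_2)²(T_1/T_2)⁴ = (0.667)²(2.202)⁴ = 10.46.
F_1/F_2 = (L_1/L_2)/(d_1/d_2)² = 10.46/(1.28)² = 6.387.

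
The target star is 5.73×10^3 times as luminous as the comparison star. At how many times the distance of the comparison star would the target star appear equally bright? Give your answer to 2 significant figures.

Equal flux requires L_t/d_t² = L_c/d_c², so d_t/d_c = √(L_t/L_c)
= √(5.73×10^3) = 75.70.

76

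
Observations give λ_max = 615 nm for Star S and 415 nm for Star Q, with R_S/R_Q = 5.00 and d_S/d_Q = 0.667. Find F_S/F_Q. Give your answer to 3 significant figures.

11.7

Wien's law: T_S/T_Q = λ_Q/λ_S = 415/615 = 0.6748.
L_S/L_Q = (R_S/R_Q)²(T_S/T_Q)⁴ = (5.00)²(0.6748)⁴ = 5.184.
F_S/F_Q = (L_S/L_Q)/(d_S/d_Q)² = 5.184/(0.667)² = 11.65.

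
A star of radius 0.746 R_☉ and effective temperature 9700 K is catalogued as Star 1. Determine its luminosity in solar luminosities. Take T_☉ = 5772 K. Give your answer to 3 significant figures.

L/L_☉ = (R/R_☉)² (T/T_☉)⁴ = (0.746)² × (9700/5772)⁴
       = 0.5565 × (1.681)⁴ = 0.5565 × 7.976 = 4.439.

4.44 solar luminosities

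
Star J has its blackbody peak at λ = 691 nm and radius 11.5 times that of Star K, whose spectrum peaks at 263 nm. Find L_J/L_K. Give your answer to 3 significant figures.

Wien's law gives T ∝ 1/λ_max, so T_J/T_K = λ_K/λ_J = 263/691 = 0.3806.
Then L ∝ R²T⁴ gives L_J/L_K = (11.5)² × (0.3806)⁴ = 132.2 × 0.02099 = 2.775.

2.78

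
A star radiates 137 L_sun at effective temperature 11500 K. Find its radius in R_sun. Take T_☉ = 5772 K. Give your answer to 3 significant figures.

2.95 R_sun

R/R_☉ = √(L/L_☉) / (T/T_☉)² = √(137) / (1.992)²
       = 11.70 / 3.970 = 2.949.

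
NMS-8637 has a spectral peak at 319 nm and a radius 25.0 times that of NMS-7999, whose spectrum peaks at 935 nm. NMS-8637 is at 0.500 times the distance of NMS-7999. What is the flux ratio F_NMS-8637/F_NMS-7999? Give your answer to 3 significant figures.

Wien's law: T_NMS-8637/T_NMS-7999 = λ_NMS-7999/λ_NMS-8637 = 935/319 = 2.931.
L_NMS-8637/L_NMS-7999 = (R_NMS-8637/R_NMS-7999)²(T_NMS-8637/T_NMS-7999)⁴ = (25.0)²(2.931)⁴ = 4.613×10^4.
F_NMS-8637/F_NMS-7999 = (L_NMS-8637/L_NMS-7999)/(d_NMS-8637/d_NMS-7999)² = 4.613×10^4/(0.500)² = 1.845×10^5.

1.85×10^5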